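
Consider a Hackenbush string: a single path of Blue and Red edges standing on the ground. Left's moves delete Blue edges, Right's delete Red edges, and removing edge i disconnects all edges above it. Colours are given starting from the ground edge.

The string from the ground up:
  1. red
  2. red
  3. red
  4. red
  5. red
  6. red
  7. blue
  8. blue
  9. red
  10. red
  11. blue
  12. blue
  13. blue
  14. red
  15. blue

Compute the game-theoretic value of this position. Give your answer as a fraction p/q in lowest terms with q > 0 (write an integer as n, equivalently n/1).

-2757/512

Build v(s[:k]) for k = 1..15, string s = red red red red red red blue blue red red blue blue blue red blue.
step 1: add red to get r; options L={ · } R={ 0 } — -1
step 2: add red to get rr; options L={ · } R={ -1; 0 } — -2
step 3: add red to get rrr; options L={ · } R={ -2; -1; 0 } — -3
step 4: add red to get rrrr; options L={ · } R={ -3; -2; -1; 0 } — -4
step 5: add red to get rrrrr; options L={ · } R={ -4; -3; -2; -1; 0 } — -5
step 6: add red to get rrrrrr; options L={ · } R={ -5; -4; -3; -2; -1; 0 } — -6
step 7: add blue to get rrrrrrb; options L={ -6 } R={ -5; -4; -3; -2; -1; 0 } — -11/2
step 8: add blue to get rrrrrrbb; options L={ -6; -11/2 } R={ -5; -4; -3; -2; -1; 0 } — -21/4
step 9: add red to get rrrrrrbbr; options L={ -6; -11/2 } R={ -21/4; -5; -4; -3; -2; -1; 0 } — -43/8
step 10: add red to get rrrrrrbbrr; options L={ -6; -11/2 } R={ -43/8; -21/4; -5; -4; -3; -2; -1; 0 } — -87/16
step 11: add blue to get rrrrrrbbrrb; options L={ -6; -11/2; -87/16 } R={ -43/8; -21/4; -5; -4; -3; -2; -1; 0 } — -173/32
step 12: add blue to get rrrrrrbbrrbb; options L={ -6; -11/2; -87/16; -173/32 } R={ -43/8; -21/4; -5; -4; -3; -2; -1; 0 } — -345/64
step 13: add blue to get rrrrrrbbrrbbb; options L={ -6; -11/2; -87/16; -173/32; -345/64 } R={ -43/8; -21/4; -5; -4; -3; -2; -1; 0 } — -689/128
step 14: add red to get rrrrrrbbrrbbbr; options L={ -6; -11/2; -87/16; -173/32; -345/64 } R={ -689/128; -43/8; -21/4; -5; -4; -3; -2; -1; 0 } — -1379/256
step 15: add blue to get rrrrrrbbrrbbbrb; options L={ -6; -11/2; -87/16; -173/32; -345/64; -1379/256 } R={ -689/128; -43/8; -21/4; -5; -4; -3; -2; -1; 0 } — -2757/512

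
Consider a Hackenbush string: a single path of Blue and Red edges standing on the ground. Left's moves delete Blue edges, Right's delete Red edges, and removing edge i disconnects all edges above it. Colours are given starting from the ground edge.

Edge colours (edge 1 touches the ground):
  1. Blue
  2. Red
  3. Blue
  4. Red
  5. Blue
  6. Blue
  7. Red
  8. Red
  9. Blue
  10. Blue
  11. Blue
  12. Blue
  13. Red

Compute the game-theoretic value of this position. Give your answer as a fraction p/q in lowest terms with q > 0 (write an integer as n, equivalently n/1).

2877/4096

value_1 [B]  L=[0]  R=[none]  so 1
value_2 [BR]  L=[0]  R=[1]  so 1/2
value_3 [BRB]  L=[0,1/2]  R=[1]  so 3/4
value_4 [BRBR]  L=[0,1/2]  R=[3/4,1]  so 5/8
value_5 [BRBRB]  L=[0,1/2,5/8]  R=[3/4,1]  so 11/16
value_6 [BRBRBB]  L=[0,1/2,5/8,11/16]  R=[3/4,1]  so 23/32
value_7 [BRBRBBR]  L=[0,1/2,5/8,11/16]  R=[23/32,3/4,1]  so 45/64
value_8 [BRBRBBRR]  L=[0,1/2,5/8,11/16]  R=[45/64,23/32,3/4,1]  so 89/128
value_9 [BRBRBBRRB]  L=[0,1/2,5/8,11/16,89/128]  R=[45/64,23/32,3/4,1]  so 179/256
value_10 [BRBRBBRRBB]  L=[0,1/2,5/8,11/16,89/128,179/256]  R=[45/64,23/32,3/4,1]  so 359/512
value_11 [BRBRBBRRBBB]  L=[0,1/2,5/8,11/16,89/128,179/256,359/512]  R=[45/64,23/32,3/4,1]  so 719/1024
value_12 [BRBRBBRRBBBB]  L=[0,1/2,5/8,11/16,89/128,179/256,359/512,719/1024]  R=[45/64,23/32,3/4,1]  so 1439/2048
value_13 [BRBRBBRRBBBBR]  L=[0,1/2,5/8,11/16,89/128,179/256,359/512,719/1024]  R=[1439/2048,45/64,23/32,3/4,1]  so 2877/4096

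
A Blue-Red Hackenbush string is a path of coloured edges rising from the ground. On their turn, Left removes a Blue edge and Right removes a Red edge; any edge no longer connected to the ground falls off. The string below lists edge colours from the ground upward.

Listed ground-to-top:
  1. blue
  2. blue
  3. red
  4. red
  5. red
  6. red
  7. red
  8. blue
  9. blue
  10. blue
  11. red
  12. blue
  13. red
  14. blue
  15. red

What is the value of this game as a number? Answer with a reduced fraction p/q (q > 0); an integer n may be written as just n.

8661/8192

Prefix values for blue blue red red red red red blue blue blue red blue red blue red via {L|R} + simplicity:
g(b) = { 0 |  } -> 1
g(bb) = { 0, 1 |  } -> 2
g(bbr) = { 0, 1 | 2 } -> 3/2
g(bbrr) = { 0, 1 | 3/2, 2 } -> 5/4
g(bbrrr) = { 0, 1 | 5/4, 3/2, 2 } -> 9/8
g(bbrrrr) = { 0, 1 | 9/8, 5/4, 3/2, 2 } -> 17/16
g(bbrrrrr) = { 0, 1 | 17/16, 9/8, 5/4, 3/2, 2 } -> 33/32
g(bbrrrrrb) = { 0, 1, 33/32 | 17/16, 9/8, 5/4, 3/2, 2 } -> 67/64
g(bbrrrrrbb) = { 0, 1, 33/32, 67/64 | 17/16, 9/8, 5/4, 3/2, 2 } -> 135/128
g(bbrrrrrbbb) = { 0, 1, 33/32, 67/64, 135/128 | 17/16, 9/8, 5/4, 3/2, 2 } -> 271/256
g(bbrrrrrbbbr) = { 0, 1, 33/32, 67/64, 135/128 | 271/256, 17/16, 9/8, 5/4, 3/2, 2 } -> 541/512
g(bbrrrrrbbbrb) = { 0, 1, 33/32, 67/64, 135/128, 541/512 | 271/256, 17/16, 9/8, 5/4, 3/2, 2 } -> 1083/1024
g(bbrrrrrbbbrbr) = { 0, 1, 33/32, 67/64, 135/128, 541/512 | 1083/1024, 271/256, 17/16, 9/8, 5/4, 3/2, 2 } -> 2165/2048
g(bbrrrrrbbbrbrb) = { 0, 1, 33/32, 67/64, 135/128, 541/512, 2165/2048 | 1083/1024, 271/256, 17/16, 9/8, 5/4, 3/2, 2 } -> 4331/4096
g(bbrrrrrbbbrbrbr) = { 0, 1, 33/32, 67/64, 135/128, 541/512, 2165/2048 | 4331/4096, 1083/1024, 271/256, 17/16, 9/8, 5/4, 3/2, 2 } -> 8661/8192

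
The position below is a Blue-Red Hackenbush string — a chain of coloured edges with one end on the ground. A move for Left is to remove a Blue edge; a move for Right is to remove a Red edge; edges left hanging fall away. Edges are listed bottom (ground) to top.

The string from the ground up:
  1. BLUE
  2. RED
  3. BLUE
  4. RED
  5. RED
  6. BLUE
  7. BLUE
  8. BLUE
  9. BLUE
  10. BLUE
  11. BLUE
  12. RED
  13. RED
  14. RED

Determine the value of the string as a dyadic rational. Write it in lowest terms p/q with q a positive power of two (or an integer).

Build value(s[:k]) for k = 1..14, string s = BLUE RED BLUE RED RED BLUE BLUE BLUE BLUE BLUE BLUE RED RED RED.
1 of 14 · B · max L 0 · min R +∞ => 1
2 of 14 · BR · max L 0 · min R 1 => 1/2
3 of 14 · BRB · max L 1/2 · min R 1 => 3/4
4 of 14 · BRBR · max L 1/2 · min R 3/4 => 5/8
5 of 14 · BRBRR · max L 1/2 · min R 5/8 => 9/16
6 of 14 · BRBRRB · max L 9/16 · min R 5/8 => 19/32
7 of 14 · BRBRRBB · max L 19/32 · min R 5/8 => 39/64
8 of 14 · BRBRRBBB · max L 39/64 · min R 5/8 => 79/128
9 of 14 · BRBRRBBBB · max L 79/128 · min R 5/8 => 159/256
10 of 14 · BRBRRBBBBB · max L 159/256 · min R 5/8 => 319/512
11 of 14 · BRBRRBBBBBB · max L 319/512 · min R 5/8 => 639/1024
12 of 14 · BRBRRBBBBBBR · max L 319/512 · min R 639/1024 => 1277/2048
13 of 14 · BRBRRBBBBBBRR · max L 319/512 · min R 1277/2048 => 2553/4096
14 of 14 · BRBRRBBBBBBRRR · max L 319/512 · min R 2553/4096 => 5105/8192

5105/8192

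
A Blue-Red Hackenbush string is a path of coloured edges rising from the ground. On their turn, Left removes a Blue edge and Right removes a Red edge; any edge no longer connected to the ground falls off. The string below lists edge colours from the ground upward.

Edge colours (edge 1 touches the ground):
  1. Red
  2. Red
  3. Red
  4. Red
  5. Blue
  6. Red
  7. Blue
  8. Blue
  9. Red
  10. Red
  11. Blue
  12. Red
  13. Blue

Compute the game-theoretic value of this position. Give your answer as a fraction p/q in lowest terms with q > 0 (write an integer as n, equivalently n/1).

Build value(s[:k]) for k = 1..13, string s = Red Red Red Red Blue Red Blue Blue Red Red Blue Red Blue.
edge 1 of 13 (Red): { none | 0 } → -1
edge 2 of 13 (Red): { none | -1 0 } → -2
edge 3 of 13 (Red): { none | -2 -1 0 } → -3
edge 4 of 13 (Red): { none | -3 -2 -1 0 } → -4
edge 5 of 13 (Blue): { -4 | -3 -2 -1 0 } → -7/2
edge 6 of 13 (Red): { -4 | -7/2 -3 -2 -1 0 } → -15/4
edge 7 of 13 (Blue): { -4 -15/4 | -7/2 -3 -2 -1 0 } → -29/8
edge 8 of 13 (Blue): { -4 -15/4 -29/8 | -7/2 -3 -2 -1 0 } → -57/16
edge 9 of 13 (Red): { -4 -15/4 -29/8 | -57/16 -7/2 -3 -2 -1 0 } → -115/32
edge 10 of 13 (Red): { -4 -15/4 -29/8 | -115/32 -57/16 -7/2 -3 -2 -1 0 } → -231/64
edge 11 of 13 (Blue): { -4 -15/4 -29/8 -231/64 | -115/32 -57/16 -7/2 -3 -2 -1 0 } → -461/128
edge 12 of 13 (Red): { -4 -15/4 -29/8 -231/64 | -461/128 -115/32 -57/16 -7/2 -3 -2 -1 0 } → -923/256
edge 13 of 13 (Blue): { -4 -15/4 -29/8 -231/64 -923/256 | -461/128 -115/32 -57/16 -7/2 -3 -2 -1 0 } → -1845/512

-1845/512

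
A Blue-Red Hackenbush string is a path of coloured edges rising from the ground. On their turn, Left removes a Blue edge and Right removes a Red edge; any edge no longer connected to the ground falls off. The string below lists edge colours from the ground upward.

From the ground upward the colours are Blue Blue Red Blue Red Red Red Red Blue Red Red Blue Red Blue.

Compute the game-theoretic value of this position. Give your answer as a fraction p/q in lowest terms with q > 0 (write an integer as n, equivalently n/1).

Prefix values for Blue Blue Red Blue Red Red Red Red Blue Red Red Blue Red Blue via {L|R} + simplicity:
step 1: add Blue to get B; options L={ 0 } R={ — } — 1
step 2: add Blue to get BB; options L={ 0; 1 } R={ — } — 2
step 3: add Red to get BBR; options L={ 0; 1 } R={ 2 } — 3/2
step 4: add Blue to get BBRB; options L={ 0; 1; 3/2 } R={ 2 } — 7/4
step 5: add Red to get BBRBR; options L={ 0; 1; 3/2 } R={ 7/4; 2 } — 13/8
step 6: add Red to get BBRBRR; options L={ 0; 1; 3/2 } R={ 13/8; 7/4; 2 } — 25/16
step 7: add Red to get BBRBRRR; options L={ 0; 1; 3/2 } R={ 25/16; 13/8; 7/4; 2 } — 49/32
step 8: add Red to get BBRBRRRR; options L={ 0; 1; 3/2 } R={ 49/32; 25/16; 13/8; 7/4; 2 } — 97/64
step 9: add Blue to get BBRBRRRRB; options L={ 0; 1; 3/2; 97/64 } R={ 49/32; 25/16; 13/8; 7/4; 2 } — 195/128
step 10: add Red to get BBRBRRRRBR; options L={ 0; 1; 3/2; 97/64 } R={ 195/128; 49/32; 25/16; 13/8; 7/4; 2 } — 389/256
step 11: add Red to get BBRBRRRRBRR; options L={ 0; 1; 3/2; 97/64 } R={ 389/256; 195/128; 49/32; 25/16; 13/8; 7/4; 2 } — 777/512
step 12: add Blue to get BBRBRRRRBRRB; options L={ 0; 1; 3/2; 97/64; 777/512 } R={ 389/256; 195/128; 49/32; 25/16; 13/8; 7/4; 2 } — 1555/1024
step 13: add Red to get BBRBRRRRBRRBR; options L={ 0; 1; 3/2; 97/64; 777/512 } R={ 1555/1024; 389/256; 195/128; 49/32; 25/16; 13/8; 7/4; 2 } — 3109/2048
step 14: add Blue to get BBRBRRRRBRRBRB; options L={ 0; 1; 3/2; 97/64; 777/512; 3109/2048 } R={ 1555/1024; 389/256; 195/128; 49/32; 25/16; 13/8; 7/4; 2 } — 6219/4096

6219/4096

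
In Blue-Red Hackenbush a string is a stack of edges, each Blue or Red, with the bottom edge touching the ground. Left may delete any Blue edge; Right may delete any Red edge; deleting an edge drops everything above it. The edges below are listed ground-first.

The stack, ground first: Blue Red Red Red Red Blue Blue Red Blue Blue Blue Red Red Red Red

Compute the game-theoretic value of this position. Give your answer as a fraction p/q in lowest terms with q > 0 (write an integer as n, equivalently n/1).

1 of 15 · B · max L 0 · min R +∞ = 1
2 of 15 · BR · max L 0 · min R 1 = 1/2
3 of 15 · BRR · max L 0 · min R 1/2 = 1/4
4 of 15 · BRRR · max L 0 · min R 1/4 = 1/8
5 of 15 · BRRRR · max L 0 · min R 1/8 = 1/16
6 of 15 · BRRRRB · max L 1/16 · min R 1/8 = 3/32
7 of 15 · BRRRRBB · max L 3/32 · min R 1/8 = 7/64
8 of 15 · BRRRRBBR · max L 3/32 · min R 7/64 = 13/128
9 of 15 · BRRRRBBRB · max L 13/128 · min R 7/64 = 27/256
10 of 15 · BRRRRBBRBB · max L 27/256 · min R 7/64 = 55/512
11 of 15 · BRRRRBBRBBB · max L 55/512 · min R 7/64 = 111/1024
12 of 15 · BRRRRBBRBBBR · max L 55/512 · min R 111/1024 = 221/2048
13 of 15 · BRRRRBBRBBBRR · max L 55/512 · min R 221/2048 = 441/4096
14 of 15 · BRRRRBBRBBBRRR · max L 55/512 · min R 441/4096 = 881/8192
15 of 15 · BRRRRBBRBBBRRRR · max L 55/512 · min R 881/8192 = 1761/16384

1761/16384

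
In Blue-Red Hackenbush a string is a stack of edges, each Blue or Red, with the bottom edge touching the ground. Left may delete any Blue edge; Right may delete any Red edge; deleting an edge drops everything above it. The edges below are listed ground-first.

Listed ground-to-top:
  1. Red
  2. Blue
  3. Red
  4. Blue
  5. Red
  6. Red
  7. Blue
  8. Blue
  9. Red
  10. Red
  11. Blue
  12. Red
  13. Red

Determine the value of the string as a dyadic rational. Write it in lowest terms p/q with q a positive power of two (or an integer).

R: Left { ∅ }, Right { 0 } = simplest -1
RB: Left { -1 }, Right { 0 } = simplest -1/2
RBR: Left { -1 }, Right { -1/2,0 } = simplest -3/4
RBRB: Left { -1,-3/4 }, Right { -1/2,0 } = simplest -5/8
RBRBR: Left { -1,-3/4 }, Right { -5/8,-1/2,0 } = simplest -11/16
RBRBRR: Left { -1,-3/4 }, Right { -11/16,-5/8,-1/2,0 } = simplest -23/32
RBRBRRB: Left { -1,-3/4,-23/32 }, Right { -11/16,-5/8,-1/2,0 } = simplest -45/64
RBRBRRBB: Left { -1,-3/4,-23/32,-45/64 }, Right { -11/16,-5/8,-1/2,0 } = simplest -89/128
RBRBRRBBR: Left { -1,-3/4,-23/32,-45/64 }, Right { -89/128,-11/16,-5/8,-1/2,0 } = simplest -179/256
RBRBRRBBRR: Left { -1,-3/4,-23/32,-45/64 }, Right { -179/256,-89/128,-11/16,-5/8,-1/2,0 } = simplest -359/512
RBRBRRBBRRB: Left { -1,-3/4,-23/32,-45/64,-359/512 }, Right { -179/256,-89/128,-11/16,-5/8,-1/2,0 } = simplest -717/1024
RBRBRRBBRRBR: Left { -1,-3/4,-23/32,-45/64,-359/512 }, Right { -717/1024,-179/256,-89/128,-11/16,-5/8,-1/2,0 } = simplest -1435/2048
RBRBRRBBRRBRR: Left { -1,-3/4,-23/32,-45/64,-359/512 }, Right { -1435/2048,-717/1024,-179/256,-89/128,-11/16,-5/8,-1/2,0 } = simplest -2871/4096

-2871/4096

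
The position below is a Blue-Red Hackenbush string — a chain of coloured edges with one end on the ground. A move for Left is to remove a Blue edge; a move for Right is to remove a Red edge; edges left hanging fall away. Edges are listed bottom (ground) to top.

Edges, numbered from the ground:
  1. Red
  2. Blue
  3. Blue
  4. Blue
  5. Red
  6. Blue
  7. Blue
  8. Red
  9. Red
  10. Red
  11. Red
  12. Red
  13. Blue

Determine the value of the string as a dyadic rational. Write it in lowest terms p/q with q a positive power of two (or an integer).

-637/4096

edge 1 of 13 (Red): { · | 0 } -> -1
edge 2 of 13 (Blue): { -1 | 0 } -> -1/2
edge 3 of 13 (Blue): { -1, -1/2 | 0 } -> -1/4
edge 4 of 13 (Blue): { -1, -1/2, -1/4 | 0 } -> -1/8
edge 5 of 13 (Red): { -1, -1/2, -1/4 | -1/8, 0 } -> -3/16
edge 6 of 13 (Blue): { -1, -1/2, -1/4, -3/16 | -1/8, 0 } -> -5/32
edge 7 of 13 (Blue): { -1, -1/2, -1/4, -3/16, -5/32 | -1/8, 0 } -> -9/64
edge 8 of 13 (Red): { -1, -1/2, -1/4, -3/16, -5/32 | -9/64, -1/8, 0 } -> -19/128
edge 9 of 13 (Red): { -1, -1/2, -1/4, -3/16, -5/32 | -19/128, -9/64, -1/8, 0 } -> -39/256
edge 10 of 13 (Red): { -1, -1/2, -1/4, -3/16, -5/32 | -39/256, -19/128, -9/64, -1/8, 0 } -> -79/512
edge 11 of 13 (Red): { -1, -1/2, -1/4, -3/16, -5/32 | -79/512, -39/256, -19/128, -9/64, -1/8, 0 } -> -159/1024
edge 12 of 13 (Red): { -1, -1/2, -1/4, -3/16, -5/32 | -159/1024, -79/512, -39/256, -19/128, -9/64, -1/8, 0 } -> -319/2048
edge 13 of 13 (Blue): { -1, -1/2, -1/4, -3/16, -5/32, -319/2048 | -159/1024, -79/512, -39/256, -19/128, -9/64, -1/8, 0 } -> -637/4096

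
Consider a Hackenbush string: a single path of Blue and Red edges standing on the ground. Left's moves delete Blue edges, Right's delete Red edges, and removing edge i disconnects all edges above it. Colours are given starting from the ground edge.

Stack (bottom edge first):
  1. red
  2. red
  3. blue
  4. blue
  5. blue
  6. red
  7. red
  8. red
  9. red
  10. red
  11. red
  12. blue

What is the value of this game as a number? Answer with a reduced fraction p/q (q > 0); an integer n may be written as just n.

Recurse on prefixes of the 12-edge string red red blue blue blue red red red red red red blue:
edge 1 of 12 (red): {  | 0 } — -1
edge 2 of 12 (red): {  | -1; 0 } — -2
edge 3 of 12 (blue): { -2 | -1; 0 } — -3/2
edge 4 of 12 (blue): { -2; -3/2 | -1; 0 } — -5/4
edge 5 of 12 (blue): { -2; -3/2; -5/4 | -1; 0 } — -9/8
edge 6 of 12 (red): { -2; -3/2; -5/4 | -9/8; -1; 0 } — -19/16
edge 7 of 12 (red): { -2; -3/2; -5/4 | -19/16; -9/8; -1; 0 } — -39/32
edge 8 of 12 (red): { -2; -3/2; -5/4 | -39/32; -19/16; -9/8; -1; 0 } — -79/64
edge 9 of 12 (red): { -2; -3/2; -5/4 | -79/64; -39/32; -19/16; -9/8; -1; 0 } — -159/128
edge 10 of 12 (red): { -2; -3/2; -5/4 | -159/128; -79/64; -39/32; -19/16; -9/8; -1; 0 } — -319/256
edge 11 of 12 (red): { -2; -3/2; -5/4 | -319/256; -159/128; -79/64; -39/32; -19/16; -9/8; -1; 0 } — -639/512
edge 12 of 12 (blue): { -2; -3/2; -5/4; -639/512 | -319/256; -159/128; -79/64; -39/32; -19/16; -9/8; -1; 0 } — -1277/1024

-1277/1024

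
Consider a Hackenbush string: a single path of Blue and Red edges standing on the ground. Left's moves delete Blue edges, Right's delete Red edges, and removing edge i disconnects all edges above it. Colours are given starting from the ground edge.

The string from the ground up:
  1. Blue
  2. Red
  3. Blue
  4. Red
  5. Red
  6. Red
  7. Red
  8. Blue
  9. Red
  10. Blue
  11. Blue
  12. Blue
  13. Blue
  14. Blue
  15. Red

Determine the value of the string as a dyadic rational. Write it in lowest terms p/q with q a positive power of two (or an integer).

Prefix values for Blue Red Blue Red Red Red Red Blue Red Blue Blue Blue Blue Blue Red via {L|R} + simplicity:
1 of 15 · B · max L 0 · min R +∞ = 1
2 of 15 · BR · max L 0 · min R 1 = 1/2
3 of 15 · BRB · max L 1/2 · min R 1 = 3/4
4 of 15 · BRBR · max L 1/2 · min R 3/4 = 5/8
5 of 15 · BRBRR · max L 1/2 · min R 5/8 = 9/16
6 of 15 · BRBRRR · max L 1/2 · min R 9/16 = 17/32
7 of 15 · BRBRRRR · max L 1/2 · min R 17/32 = 33/64
8 of 15 · BRBRRRRB · max L 33/64 · min R 17/32 = 67/128
9 of 15 · BRBRRRRBR · max L 33/64 · min R 67/128 = 133/256
10 of 15 · BRBRRRRBRB · max L 133/256 · min R 67/128 = 267/512
11 of 15 · BRBRRRRBRBB · max L 267/512 · min R 67/128 = 535/1024
12 of 15 · BRBRRRRBRBBB · max L 535/1024 · min R 67/128 = 1071/2048
13 of 15 · BRBRRRRBRBBBB · max L 1071/2048 · min R 67/128 = 2143/4096
14 of 15 · BRBRRRRBRBBBBB · max L 2143/4096 · min R 67/128 = 4287/8192
15 of 15 · BRBRRRRBRBBBBBR · max L 2143/4096 · min R 4287/8192 = 8573/16384

8573/16384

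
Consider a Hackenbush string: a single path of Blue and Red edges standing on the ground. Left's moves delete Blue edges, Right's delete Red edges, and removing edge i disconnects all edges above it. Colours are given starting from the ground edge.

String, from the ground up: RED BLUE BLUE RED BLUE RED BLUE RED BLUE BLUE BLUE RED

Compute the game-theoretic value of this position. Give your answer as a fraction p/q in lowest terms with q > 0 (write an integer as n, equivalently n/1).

v_1 [R]  L=[—]  R=[0]  gives -1
v_2 [RB]  L=[-1]  R=[0]  gives -1/2
v_3 [RBB]  L=[-1; -1/2]  R=[0]  gives -1/4
v_4 [RBBR]  L=[-1; -1/2]  R=[-1/4; 0]  gives -3/8
v_5 [RBBRB]  L=[-1; -1/2; -3/8]  R=[-1/4; 0]  gives -5/16
v_6 [RBBRBR]  L=[-1; -1/2; -3/8]  R=[-5/16; -1/4; 0]  gives -11/32
v_7 [RBBRBRB]  L=[-1; -1/2; -3/8; -11/32]  R=[-5/16; -1/4; 0]  gives -21/64
v_8 [RBBRBRBR]  L=[-1; -1/2; -3/8; -11/32]  R=[-21/64; -5/16; -1/4; 0]  gives -43/128
v_9 [RBBRBRBRB]  L=[-1; -1/2; -3/8; -11/32; -43/128]  R=[-21/64; -5/16; -1/4; 0]  gives -85/256
v_10 [RBBRBRBRBB]  L=[-1; -1/2; -3/8; -11/32; -43/128; -85/256]  R=[-21/64; -5/16; -1/4; 0]  gives -169/512
v_11 [RBBRBRBRBBB]  L=[-1; -1/2; -3/8; -11/32; -43/128; -85/256; -169/512]  R=[-21/64; -5/16; -1/4; 0]  gives -337/1024
v_12 [RBBRBRBRBBBR]  L=[-1; -1/2; -3/8; -11/32; -43/128; -85/256; -169/512]  R=[-337/1024; -21/64; -5/16; -1/4; 0]  gives -675/2048

-675/2048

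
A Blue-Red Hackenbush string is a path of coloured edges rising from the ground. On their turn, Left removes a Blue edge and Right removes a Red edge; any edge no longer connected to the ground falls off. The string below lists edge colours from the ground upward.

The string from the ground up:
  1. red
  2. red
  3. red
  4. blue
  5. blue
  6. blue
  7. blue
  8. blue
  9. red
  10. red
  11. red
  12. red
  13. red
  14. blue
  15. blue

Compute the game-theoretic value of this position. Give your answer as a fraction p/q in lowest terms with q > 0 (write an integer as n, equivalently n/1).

v(r) = {  | 0 } ⇒ -1
v(rr) = {  | -1 0 } ⇒ -2
v(rrr) = {  | -2 -1 0 } ⇒ -3
v(rrrb) = { -3 | -2 -1 0 } ⇒ -5/2
v(rrrbb) = { -3 -5/2 | -2 -1 0 } ⇒ -9/4
v(rrrbbb) = { -3 -5/2 -9/4 | -2 -1 0 } ⇒ -17/8
v(rrrbbbb) = { -3 -5/2 -9/4 -17/8 | -2 -1 0 } ⇒ -33/16
v(rrrbbbbb) = { -3 -5/2 -9/4 -17/8 -33/16 | -2 -1 0 } ⇒ -65/32
v(rrrbbbbbr) = { -3 -5/2 -9/4 -17/8 -33/16 | -65/32 -2 -1 0 } ⇒ -131/64
v(rrrbbbbbrr) = { -3 -5/2 -9/4 -17/8 -33/16 | -131/64 -65/32 -2 -1 0 } ⇒ -263/128
v(rrrbbbbbrrr) = { -3 -5/2 -9/4 -17/8 -33/16 | -263/128 -131/64 -65/32 -2 -1 0 } ⇒ -527/256
v(rrrbbbbbrrrr) = { -3 -5/2 -9/4 -17/8 -33/16 | -527/256 -263/128 -131/64 -65/32 -2 -1 0 } ⇒ -1055/512
v(rrrbbbbbrrrrr) = { -3 -5/2 -9/4 -17/8 -33/16 | -1055/512 -527/256 -263/128 -131/64 -65/32 -2 -1 0 } ⇒ -2111/1024
v(rrrbbbbbrrrrrb) = { -3 -5/2 -9/4 -17/8 -33/16 -2111/1024 | -1055/512 -527/256 -263/128 -131/64 -65/32 -2 -1 0 } ⇒ -4221/2048
v(rrrbbbbbrrrrrbb) = { -3 -5/2 -9/4 -17/8 -33/16 -2111/1024 -4221/2048 | -1055/512 -527/256 -263/128 -131/64 -65/32 -2 -1 0 } ⇒ -8441/4096

-8441/4096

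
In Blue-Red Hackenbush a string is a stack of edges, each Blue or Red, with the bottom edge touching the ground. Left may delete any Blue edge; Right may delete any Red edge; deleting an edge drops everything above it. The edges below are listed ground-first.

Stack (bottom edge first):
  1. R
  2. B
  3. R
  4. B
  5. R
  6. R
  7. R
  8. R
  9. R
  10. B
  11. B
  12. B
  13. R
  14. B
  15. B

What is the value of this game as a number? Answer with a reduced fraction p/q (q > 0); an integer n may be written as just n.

step 1: add R to get R; options L={ ∅ } R={ 0 } — -1
step 2: add B to get RB; options L={ -1 } R={ 0 } — -1/2
step 3: add R to get RBR; options L={ -1 } R={ -1/2 0 } — -3/4
step 4: add B to get RBRB; options L={ -1 -3/4 } R={ -1/2 0 } — -5/8
step 5: add R to get RBRBR; options L={ -1 -3/4 } R={ -5/8 -1/2 0 } — -11/16
step 6: add R to get RBRBRR; options L={ -1 -3/4 } R={ -11/16 -5/8 -1/2 0 } — -23/32
step 7: add R to get RBRBRRR; options L={ -1 -3/4 } R={ -23/32 -11/16 -5/8 -1/2 0 } — -47/64
step 8: add R to get RBRBRRRR; options L={ -1 -3/4 } R={ -47/64 -23/32 -11/16 -5/8 -1/2 0 } — -95/128
step 9: add R to get RBRBRRRRR; options L={ -1 -3/4 } R={ -95/128 -47/64 -23/32 -11/16 -5/8 -1/2 0 } — -191/256
step 10: add B to get RBRBRRRRRB; options L={ -1 -3/4 -191/256 } R={ -95/128 -47/64 -23/32 -11/16 -5/8 -1/2 0 } — -381/512
step 11: add B to get RBRBRRRRRBB; options L={ -1 -3/4 -191/256 -381/512 } R={ -95/128 -47/64 -23/32 -11/16 -5/8 -1/2 0 } — -761/1024
step 12: add B to get RBRBRRRRRBBB; options L={ -1 -3/4 -191/256 -381/512 -761/1024 } R={ -95/128 -47/64 -23/32 -11/16 -5/8 -1/2 0 } — -1521/2048
step 13: add R to get RBRBRRRRRBBBR; options L={ -1 -3/4 -191/256 -381/512 -761/1024 } R={ -1521/2048 -95/128 -47/64 -23/32 -11/16 -5/8 -1/2 0 } — -3043/4096
step 14: add B to get RBRBRRRRRBBBRB; options L={ -1 -3/4 -191/256 -381/512 -761/1024 -3043/4096 } R={ -1521/2048 -95/128 -47/64 -23/32 -11/16 -5/8 -1/2 0 } — -6085/8192
step 15: add B to get RBRBRRRRRBBBRBB; options L={ -1 -3/4 -191/256 -381/512 -761/1024 -3043/4096 -6085/8192 } R={ -1521/2048 -95/128 -47/64 -23/32 -11/16 -5/8 -1/2 0 } — -12169/16384

-12169/16384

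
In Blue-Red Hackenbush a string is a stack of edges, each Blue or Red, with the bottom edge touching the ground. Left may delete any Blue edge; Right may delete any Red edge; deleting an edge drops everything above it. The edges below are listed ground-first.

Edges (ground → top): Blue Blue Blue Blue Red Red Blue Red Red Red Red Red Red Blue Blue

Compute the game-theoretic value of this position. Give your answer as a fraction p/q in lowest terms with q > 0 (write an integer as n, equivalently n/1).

6663/2048

edge 1 of 15 (Blue): { 0 | · } -> 1
edge 2 of 15 (Blue): { 0; 1 | · } -> 2
edge 3 of 15 (Blue): { 0; 1; 2 | · } -> 3
edge 4 of 15 (Blue): { 0; 1; 2; 3 | · } -> 4
edge 5 of 15 (Red): { 0; 1; 2; 3 | 4 } -> 7/2
edge 6 of 15 (Red): { 0; 1; 2; 3 | 7/2; 4 } -> 13/4
edge 7 of 15 (Blue): { 0; 1; 2; 3; 13/4 | 7/2; 4 } -> 27/8
edge 8 of 15 (Red): { 0; 1; 2; 3; 13/4 | 27/8; 7/2; 4 } -> 53/16
edge 9 of 15 (Red): { 0; 1; 2; 3; 13/4 | 53/16; 27/8; 7/2; 4 } -> 105/32
edge 10 of 15 (Red): { 0; 1; 2; 3; 13/4 | 105/32; 53/16; 27/8; 7/2; 4 } -> 209/64
edge 11 of 15 (Red): { 0; 1; 2; 3; 13/4 | 209/64; 105/32; 53/16; 27/8; 7/2; 4 } -> 417/128
edge 12 of 15 (Red): { 0; 1; 2; 3; 13/4 | 417/128; 209/64; 105/32; 53/16; 27/8; 7/2; 4 } -> 833/256
edge 13 of 15 (Red): { 0; 1; 2; 3; 13/4 | 833/256; 417/128; 209/64; 105/32; 53/16; 27/8; 7/2; 4 } -> 1665/512
edge 14 of 15 (Blue): { 0; 1; 2; 3; 13/4; 1665/512 | 833/256; 417/128; 209/64; 105/32; 53/16; 27/8; 7/2; 4 } -> 3331/1024
edge 15 of 15 (Blue): { 0; 1; 2; 3; 13/4; 1665/512; 3331/1024 | 833/256; 417/128; 209/64; 105/32; 53/16; 27/8; 7/2; 4 } -> 6663/2048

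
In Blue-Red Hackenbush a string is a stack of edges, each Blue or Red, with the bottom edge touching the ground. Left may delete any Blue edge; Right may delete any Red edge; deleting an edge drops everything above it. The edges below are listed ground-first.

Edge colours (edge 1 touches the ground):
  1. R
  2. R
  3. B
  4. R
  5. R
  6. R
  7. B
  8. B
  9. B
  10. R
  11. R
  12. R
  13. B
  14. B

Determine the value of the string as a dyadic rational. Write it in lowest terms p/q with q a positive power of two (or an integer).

Recurse on prefixes of the 14-edge string R R B R R R B B B R R R B B:
step 1: add R to get R; options L={ (no moves) } R={ 0 } ⇒ -1
step 2: add R to get RR; options L={ (no moves) } R={ -1; 0 } ⇒ -2
step 3: add B to get RRB; options L={ -2 } R={ -1; 0 } ⇒ -3/2
step 4: add R to get RRBR; options L={ -2 } R={ -3/2; -1; 0 } ⇒ -7/4
step 5: add R to get RRBRR; options L={ -2 } R={ -7/4; -3/2; -1; 0 } ⇒ -15/8
step 6: add R to get RRBRRR; options L={ -2 } R={ -15/8; -7/4; -3/2; -1; 0 } ⇒ -31/16
step 7: add B to get RRBRRRB; options L={ -2; -31/16 } R={ -15/8; -7/4; -3/2; -1; 0 } ⇒ -61/32
step 8: add B to get RRBRRRBB; options L={ -2; -31/16; -61/32 } R={ -15/8; -7/4; -3/2; -1; 0 } ⇒ -121/64
step 9: add B to get RRBRRRBBB; options L={ -2; -31/16; -61/32; -121/64 } R={ -15/8; -7/4; -3/2; -1; 0 } ⇒ -241/128
step 10: add R to get RRBRRRBBBR; options L={ -2; -31/16; -61/32; -121/64 } R={ -241/128; -15/8; -7/4; -3/2; -1; 0 } ⇒ -483/256
step 11: add R to get RRBRRRBBBRR; options L={ -2; -31/16; -61/32; -121/64 } R={ -483/256; -241/128; -15/8; -7/4; -3/2; -1; 0 } ⇒ -967/512
step 12: add R to get RRBRRRBBBRRR; options L={ -2; -31/16; -61/32; -121/64 } R={ -967/512; -483/256; -241/128; -15/8; -7/4; -3/2; -1; 0 } ⇒ -1935/1024
step 13: add B to get RRBRRRBBBRRRB; options L={ -2; -31/16; -61/32; -121/64; -1935/1024 } R={ -967/512; -483/256; -241/128; -15/8; -7/4; -3/2; -1; 0 } ⇒ -3869/2048
step 14: add B to get RRBRRRBBBRRRBB; options L={ -2; -31/16; -61/32; -121/64; -1935/1024; -3869/2048 } R={ -967/512; -483/256; -241/128; -15/8; -7/4; -3/2; -1; 0 } ⇒ -7737/4096

-7737/4096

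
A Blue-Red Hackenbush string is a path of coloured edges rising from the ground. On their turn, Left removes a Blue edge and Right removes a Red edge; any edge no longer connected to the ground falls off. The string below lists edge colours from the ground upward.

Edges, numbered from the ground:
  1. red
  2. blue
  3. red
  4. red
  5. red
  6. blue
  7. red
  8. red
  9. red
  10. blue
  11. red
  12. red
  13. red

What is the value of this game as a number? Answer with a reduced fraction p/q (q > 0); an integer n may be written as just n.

Build value(s[:k]) for k = 1..13, string s = red blue red red red blue red red red blue red red red.
step 1: add red to get r; options L={ · } R={ 0 } ⇒ -1
step 2: add blue to get rb; options L={ -1 } R={ 0 } ⇒ -1/2
step 3: add red to get rbr; options L={ -1 } R={ -1/2 0 } ⇒ -3/4
step 4: add red to get rbrr; options L={ -1 } R={ -3/4 -1/2 0 } ⇒ -7/8
step 5: add red to get rbrrr; options L={ -1 } R={ -7/8 -3/4 -1/2 0 } ⇒ -15/16
step 6: add blue to get rbrrrb; options L={ -1 -15/16 } R={ -7/8 -3/4 -1/2 0 } ⇒ -29/32
step 7: add red to get rbrrrbr; options L={ -1 -15/16 } R={ -29/32 -7/8 -3/4 -1/2 0 } ⇒ -59/64
step 8: add red to get rbrrrbrr; options L={ -1 -15/16 } R={ -59/64 -29/32 -7/8 -3/4 -1/2 0 } ⇒ -119/128
step 9: add red to get rbrrrbrrr; options L={ -1 -15/16 } R={ -119/128 -59/64 -29/32 -7/8 -3/4 -1/2 0 } ⇒ -239/256
step 10: add blue to get rbrrrbrrrb; options L={ -1 -15/16 -239/256 } R={ -119/128 -59/64 -29/32 -7/8 -3/4 -1/2 0 } ⇒ -477/512
step 11: add red to get rbrrrbrrrbr; options L={ -1 -15/16 -239/256 } R={ -477/512 -119/128 -59/64 -29/32 -7/8 -3/4 -1/2 0 } ⇒ -955/1024
step 12: add red to get rbrrrbrrrbrr; options L={ -1 -15/16 -239/256 } R={ -955/1024 -477/512 -119/128 -59/64 -29/32 -7/8 -3/4 -1/2 0 } ⇒ -1911/2048
step 13: add red to get rbrrrbrrrbrrr; options L={ -1 -15/16 -239/256 } R={ -1911/2048 -955/1024 -477/512 -119/128 -59/64 -29/32 -7/8 -3/4 -1/2 0 } ⇒ -3823/4096

-3823/4096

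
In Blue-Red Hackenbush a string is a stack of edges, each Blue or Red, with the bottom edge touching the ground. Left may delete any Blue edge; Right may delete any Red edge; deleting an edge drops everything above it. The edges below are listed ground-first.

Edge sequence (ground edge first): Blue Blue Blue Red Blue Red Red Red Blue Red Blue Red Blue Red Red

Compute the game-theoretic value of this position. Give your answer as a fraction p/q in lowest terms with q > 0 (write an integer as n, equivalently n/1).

Prefix values for Blue Blue Blue Red Blue Red Red Red Blue Red Blue Red Blue Red Red via {L|R} + simplicity:
value_1 [B]  L=[0]  R=[∅]  — 1
value_2 [BB]  L=[0, 1]  R=[∅]  — 2
value_3 [BBB]  L=[0, 1, 2]  R=[∅]  — 3
value_4 [BBBR]  L=[0, 1, 2]  R=[3]  — 5/2
value_5 [BBBRB]  L=[0, 1, 2, 5/2]  R=[3]  — 11/4
value_6 [BBBRBR]  L=[0, 1, 2, 5/2]  R=[11/4, 3]  — 21/8
value_7 [BBBRBRR]  L=[0, 1, 2, 5/2]  R=[21/8, 11/4, 3]  — 41/16
value_8 [BBBRBRRR]  L=[0, 1, 2, 5/2]  R=[41/16, 21/8, 11/4, 3]  — 81/32
value_9 [BBBRBRRRB]  L=[0, 1, 2, 5/2, 81/32]  R=[41/16, 21/8, 11/4, 3]  — 163/64
value_10 [BBBRBRRRBR]  L=[0, 1, 2, 5/2, 81/32]  R=[163/64, 41/16, 21/8, 11/4, 3]  — 325/128
value_11 [BBBRBRRRBRB]  L=[0, 1, 2, 5/2, 81/32, 325/128]  R=[163/64, 41/16, 21/8, 11/4, 3]  — 651/256
value_12 [BBBRBRRRBRBR]  L=[0, 1, 2, 5/2, 81/32, 325/128]  R=[651/256, 163/64, 41/16, 21/8, 11/4, 3]  — 1301/512
value_13 [BBBRBRRRBRBRB]  L=[0, 1, 2, 5/2, 81/32, 325/128, 1301/512]  R=[651/256, 163/64, 41/16, 21/8, 11/4, 3]  — 2603/1024
value_14 [BBBRBRRRBRBRBR]  L=[0, 1, 2, 5/2, 81/32, 325/128, 1301/512]  R=[2603/1024, 651/256, 163/64, 41/16, 21/8, 11/4, 3]  — 5205/2048
value_15 [BBBRBRRRBRBRBRR]  L=[0, 1, 2, 5/2, 81/32, 325/128, 1301/512]  R=[5205/2048, 2603/1024, 651/256, 163/64, 41/16, 21/8, 11/4, 3]  — 10409/4096

10409/4096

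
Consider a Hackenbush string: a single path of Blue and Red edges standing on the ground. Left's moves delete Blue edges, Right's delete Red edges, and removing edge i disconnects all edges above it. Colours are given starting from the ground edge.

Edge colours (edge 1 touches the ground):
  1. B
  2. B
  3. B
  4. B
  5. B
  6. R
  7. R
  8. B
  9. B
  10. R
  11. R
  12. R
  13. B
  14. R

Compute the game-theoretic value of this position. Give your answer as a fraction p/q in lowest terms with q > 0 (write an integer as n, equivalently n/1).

2245/512

Recurse on prefixes of the 14-edge string B B B B B R R B B R R R B R:
step 1: add B to get B; options L={ 0 } R={ ∅ } => 1
step 2: add B to get BB; options L={ 0,1 } R={ ∅ } => 2
step 3: add B to get BBB; options L={ 0,1,2 } R={ ∅ } => 3
step 4: add B to get BBBB; options L={ 0,1,2,3 } R={ ∅ } => 4
step 5: add B to get BBBBB; options L={ 0,1,2,3,4 } R={ ∅ } => 5
step 6: add R to get BBBBBR; options L={ 0,1,2,3,4 } R={ 5 } => 9/2
step 7: add R to get BBBBBRR; options L={ 0,1,2,3,4 } R={ 9/2,5 } => 17/4
step 8: add B to get BBBBBRRB; options L={ 0,1,2,3,4,17/4 } R={ 9/2,5 } => 35/8
step 9: add B to get BBBBBRRBB; options L={ 0,1,2,3,4,17/4,35/8 } R={ 9/2,5 } => 71/16
step 10: add R to get BBBBBRRBBR; options L={ 0,1,2,3,4,17/4,35/8 } R={ 71/16,9/2,5 } => 141/32
step 11: add R to get BBBBBRRBBRR; options L={ 0,1,2,3,4,17/4,35/8 } R={ 141/32,71/16,9/2,5 } => 281/64
step 12: add R to get BBBBBRRBBRRR; options L={ 0,1,2,3,4,17/4,35/8 } R={ 281/64,141/32,71/16,9/2,5 } => 561/128
step 13: add B to get BBBBBRRBBRRRB; options L={ 0,1,2,3,4,17/4,35/8,561/128 } R={ 281/64,141/32,71/16,9/2,5 } => 1123/256
step 14: add R to get BBBBBRRBBRRRBR; options L={ 0,1,2,3,4,17/4,35/8,561/128 } R={ 1123/256,281/64,141/32,71/16,9/2,5 } => 2245/512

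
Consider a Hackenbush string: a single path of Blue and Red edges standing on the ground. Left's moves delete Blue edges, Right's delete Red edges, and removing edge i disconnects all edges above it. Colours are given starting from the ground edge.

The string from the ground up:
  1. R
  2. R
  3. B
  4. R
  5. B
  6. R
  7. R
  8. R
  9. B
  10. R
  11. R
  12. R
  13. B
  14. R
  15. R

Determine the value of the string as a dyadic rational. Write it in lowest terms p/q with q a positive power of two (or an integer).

-14199/8192

Recurse on prefixes of the 15-edge string R R B R B R R R B R R R B R R:
1 of 15 · R · max L −∞ · min R 0 ⇒ -1
2 of 15 · RR · max L −∞ · min R -1 ⇒ -2
3 of 15 · RRB · max L -2 · min R -1 ⇒ -3/2
4 of 15 · RRBR · max L -2 · min R -3/2 ⇒ -7/4
5 of 15 · RRBRB · max L -7/4 · min R -3/2 ⇒ -13/8
6 of 15 · RRBRBR · max L -7/4 · min R -13/8 ⇒ -27/16
7 of 15 · RRBRBRR · max L -7/4 · min R -27/16 ⇒ -55/32
8 of 15 · RRBRBRRR · max L -7/4 · min R -55/32 ⇒ -111/64
9 of 15 · RRBRBRRRB · max L -111/64 · min R -55/32 ⇒ -221/128
10 of 15 · RRBRBRRRBR · max L -111/64 · min R -221/128 ⇒ -443/256
11 of 15 · RRBRBRRRBRR · max L -111/64 · min R -443/256 ⇒ -887/512
12 of 15 · RRBRBRRRBRRR · max L -111/64 · min R -887/512 ⇒ -1775/1024
13 of 15 · RRBRBRRRBRRRB · max L -1775/1024 · min R -887/512 ⇒ -3549/2048
14 of 15 · RRBRBRRRBRRRBR · max L -1775/1024 · min R -3549/2048 ⇒ -7099/4096
15 of 15 · RRBRBRRRBRRRBRR · max L -1775/1024 · min R -7099/4096 ⇒ -14199/8192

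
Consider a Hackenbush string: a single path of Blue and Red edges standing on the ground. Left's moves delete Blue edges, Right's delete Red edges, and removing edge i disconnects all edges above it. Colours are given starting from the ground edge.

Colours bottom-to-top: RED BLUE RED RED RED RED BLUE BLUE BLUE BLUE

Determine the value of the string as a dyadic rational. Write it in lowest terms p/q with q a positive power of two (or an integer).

step 1: add RED to get R; options L={ ∅ } R={ 0 } — -1
step 2: add BLUE to get RB; options L={ -1 } R={ 0 } — -1/2
step 3: add RED to get RBR; options L={ -1 } R={ -1/2, 0 } — -3/4
step 4: add RED to get RBRR; options L={ -1 } R={ -3/4, -1/2, 0 } — -7/8
step 5: add RED to get RBRRR; options L={ -1 } R={ -7/8, -3/4, -1/2, 0 } — -15/16
step 6: add RED to get RBRRRR; options L={ -1 } R={ -15/16, -7/8, -3/4, -1/2, 0 } — -31/32
step 7: add BLUE to get RBRRRRB; options L={ -1, -31/32 } R={ -15/16, -7/8, -3/4, -1/2, 0 } — -61/64
step 8: add BLUE to get RBRRRRBB; options L={ -1, -31/32, -61/64 } R={ -15/16, -7/8, -3/4, -1/2, 0 } — -121/128
step 9: add BLUE to get RBRRRRBBB; options L={ -1, -31/32, -61/64, -121/128 } R={ -15/16, -7/8, -3/4, -1/2, 0 } — -241/256
step 10: add BLUE to get RBRRRRBBBB; options L={ -1, -31/32, -61/64, -121/128, -241/256 } R={ -15/16, -7/8, -3/4, -1/2, 0 } — -481/512

-481/512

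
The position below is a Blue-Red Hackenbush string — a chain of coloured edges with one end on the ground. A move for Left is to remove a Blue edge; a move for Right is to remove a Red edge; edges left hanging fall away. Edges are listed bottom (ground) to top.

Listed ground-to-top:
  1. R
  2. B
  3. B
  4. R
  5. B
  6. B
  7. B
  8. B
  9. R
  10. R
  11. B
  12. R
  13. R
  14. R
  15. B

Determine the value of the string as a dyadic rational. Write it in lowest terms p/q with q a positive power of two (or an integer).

-4317/16384

Build v(s[:k]) for k = 1..15, string s = R B B R B B B B R R B R R R B.
1 of 15 · R · max L −∞ · min R 0 -> -1
2 of 15 · RB · max L -1 · min R 0 -> -1/2
3 of 15 · RBB · max L -1/2 · min R 0 -> -1/4
4 of 15 · RBBR · max L -1/2 · min R -1/4 -> -3/8
5 of 15 · RBBRB · max L -3/8 · min R -1/4 -> -5/16
6 of 15 · RBBRBB · max L -5/16 · min R -1/4 -> -9/32
7 of 15 · RBBRBBB · max L -9/32 · min R -1/4 -> -17/64
8 of 15 · RBBRBBBB · max L -17/64 · min R -1/4 -> -33/128
9 of 15 · RBBRBBBBR · max L -17/64 · min R -33/128 -> -67/256
10 of 15 · RBBRBBBBRR · max L -17/64 · min R -67/256 -> -135/512
11 of 15 · RBBRBBBBRRB · max L -135/512 · min R -67/256 -> -269/1024
12 of 15 · RBBRBBBBRRBR · max L -135/512 · min R -269/1024 -> -539/2048
13 of 15 · RBBRBBBBRRBRR · max L -135/512 · min R -539/2048 -> -1079/4096
14 of 15 · RBBRBBBBRRBRRR · max L -135/512 · min R -1079/4096 -> -2159/8192
15 of 15 · RBBRBBBBRRBRRRB · max L -2159/8192 · min R -1079/4096 -> -4317/16384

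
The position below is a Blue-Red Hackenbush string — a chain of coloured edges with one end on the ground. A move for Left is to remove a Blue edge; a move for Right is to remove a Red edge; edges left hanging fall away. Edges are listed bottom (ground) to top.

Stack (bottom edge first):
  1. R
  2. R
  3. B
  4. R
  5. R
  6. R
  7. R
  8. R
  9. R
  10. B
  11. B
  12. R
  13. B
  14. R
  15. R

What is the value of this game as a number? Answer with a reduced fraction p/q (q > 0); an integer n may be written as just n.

-16279/8192

R: Left { none }, Right { 0 } — simplest -1
RR: Left { none }, Right { -1; 0 } — simplest -2
RRB: Left { -2 }, Right { -1; 0 } — simplest -3/2
RRBR: Left { -2 }, Right { -3/2; -1; 0 } — simplest -7/4
RRBRR: Left { -2 }, Right { -7/4; -3/2; -1; 0 } — simplest -15/8
RRBRRR: Left { -2 }, Right { -15/8; -7/4; -3/2; -1; 0 } — simplest -31/16
RRBRRRR: Left { -2 }, Right { -31/16; -15/8; -7/4; -3/2; -1; 0 } — simplest -63/32
RRBRRRRR: Left { -2 }, Right { -63/32; -31/16; -15/8; -7/4; -3/2; -1; 0 } — simplest -127/64
RRBRRRRRR: Left { -2 }, Right { -127/64; -63/32; -31/16; -15/8; -7/4; -3/2; -1; 0 } — simplest -255/128
RRBRRRRRRB: Left { -2; -255/128 }, Right { -127/64; -63/32; -31/16; -15/8; -7/4; -3/2; -1; 0 } — simplest -509/256
RRBRRRRRRBB: Left { -2; -255/128; -509/256 }, Right { -127/64; -63/32; -31/16; -15/8; -7/4; -3/2; -1; 0 } — simplest -1017/512
RRBRRRRRRBBR: Left { -2; -255/128; -509/256 }, Right { -1017/512; -127/64; -63/32; -31/16; -15/8; -7/4; -3/2; -1; 0 } — simplest -2035/1024
RRBRRRRRRBBRB: Left { -2; -255/128; -509/256; -2035/1024 }, Right { -1017/512; -127/64; -63/32; -31/16; -15/8; -7/4; -3/2; -1; 0 } — simplest -4069/2048
RRBRRRRRRBBRBR: Left { -2; -255/128; -509/256; -2035/1024 }, Right { -4069/2048; -1017/512; -127/64; -63/32; -31/16; -15/8; -7/4; -3/2; -1; 0 } — simplest -8139/4096
RRBRRRRRRBBRBRR: Left { -2; -255/128; -509/256; -2035/1024 }, Right { -8139/4096; -4069/2048; -1017/512; -127/64; -63/32; -31/16; -15/8; -7/4; -3/2; -1; 0 } — simplest -16279/8192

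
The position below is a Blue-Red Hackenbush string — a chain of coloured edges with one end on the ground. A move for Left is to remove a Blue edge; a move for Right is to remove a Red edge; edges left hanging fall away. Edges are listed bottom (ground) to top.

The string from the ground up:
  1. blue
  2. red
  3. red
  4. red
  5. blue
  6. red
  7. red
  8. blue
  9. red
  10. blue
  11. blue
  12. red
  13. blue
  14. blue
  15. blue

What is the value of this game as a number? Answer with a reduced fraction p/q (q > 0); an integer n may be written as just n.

2415/16384

b: Left { 0 }, Right { (no moves) } — simplest 1
br: Left { 0 }, Right { 1 } — simplest 1/2
brr: Left { 0 }, Right { 1/2, 1 } — simplest 1/4
brrr: Left { 0 }, Right { 1/4, 1/2, 1 } — simplest 1/8
brrrb: Left { 0, 1/8 }, Right { 1/4, 1/2, 1 } — simplest 3/16
brrrbr: Left { 0, 1/8 }, Right { 3/16, 1/4, 1/2, 1 } — simplest 5/32
brrrbrr: Left { 0, 1/8 }, Right { 5/32, 3/16, 1/4, 1/2, 1 } — simplest 9/64
brrrbrrb: Left { 0, 1/8, 9/64 }, Right { 5/32, 3/16, 1/4, 1/2, 1 } — simplest 19/128
brrrbrrbr: Left { 0, 1/8, 9/64 }, Right { 19/128, 5/32, 3/16, 1/4, 1/2, 1 } — simplest 37/256
brrrbrrbrb: Left { 0, 1/8, 9/64, 37/256 }, Right { 19/128, 5/32, 3/16, 1/4, 1/2, 1 } — simplest 75/512
brrrbrrbrbb: Left { 0, 1/8, 9/64, 37/256, 75/512 }, Right { 19/128, 5/32, 3/16, 1/4, 1/2, 1 } — simplest 151/1024
brrrbrrbrbbr: Left { 0, 1/8, 9/64, 37/256, 75/512 }, Right { 151/1024, 19/128, 5/32, 3/16, 1/4, 1/2, 1 } — simplest 301/2048
brrrbrrbrbbrb: Left { 0, 1/8, 9/64, 37/256, 75/512, 301/2048 }, Right { 151/1024, 19/128, 5/32, 3/16, 1/4, 1/2, 1 } — simplest 603/4096
brrrbrrbrbbrbb: Left { 0, 1/8, 9/64, 37/256, 75/512, 301/2048, 603/4096 }, Right { 151/1024, 19/128, 5/32, 3/16, 1/4, 1/2, 1 } — simplest 1207/8192
brrrbrrbrbbrbbb: Left { 0, 1/8, 9/64, 37/256, 75/512, 301/2048, 603/4096, 1207/8192 }, Right { 151/1024, 19/128, 5/32, 3/16, 1/4, 1/2, 1 } — simplest 2415/16384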